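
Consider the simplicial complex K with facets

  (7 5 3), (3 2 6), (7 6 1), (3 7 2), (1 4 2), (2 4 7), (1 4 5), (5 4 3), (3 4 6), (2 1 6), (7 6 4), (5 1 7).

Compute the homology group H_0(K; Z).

H_0 ≅ Z.

K has 7 vertices, 18 edges, 12 triangles.
rank ∂_0 = 0, rank ∂_1 = 6 ⇒ b_0 = 7 − 0 − 6 = 1; all invariant factors of ∂_1 are 1 so no torsion. So H_0 ≅ Z.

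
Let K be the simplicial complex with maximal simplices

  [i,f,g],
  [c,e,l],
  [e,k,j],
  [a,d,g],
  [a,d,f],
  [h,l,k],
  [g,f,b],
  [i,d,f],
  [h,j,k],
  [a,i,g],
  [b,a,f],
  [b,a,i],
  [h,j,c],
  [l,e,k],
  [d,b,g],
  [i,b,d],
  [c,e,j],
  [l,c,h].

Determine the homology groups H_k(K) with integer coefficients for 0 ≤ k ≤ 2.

H_0 ≅ Z^2,  H_1 ≅ Z/2,  H_2 ≅ Z.

Fix the vertex order a < b < c < d < e < f < g < h < i < j < k < l and write every simplex with vertices in increasing order. Then dim K = 2 and the simplices of K are:

  0-simplices (12): a, b, c, d, e, f, g, h, i, j, k, l
  1-simplices (27): ab, ad, af, ag, ai, bd, bf, bg, bi, ce, ch, cj, cl, df, dg, di, ej, ek, el, fg, fi, gi, hj, hk, hl, jk, kl
  2-simplices (18): abf, abi, adf, adg, agi, bdg, bdi, bfg, cej, cel, chj, chl, dfi, ejk, ekl, fgi, hjk, hkl

Hence C_0 ≅ Z^12, C_1 ≅ Z^27, C_2 ≅ Z^18.

The boundary map ∂_1: C_1 → C_0 is given by ∂[p,q] = [q] − [p]. For instance
  ∂gi = i − g.
This gives a 12×27 integer matrix of rank 10; reducing to Smith normal form yields diagonal entries (1,1,1,1,1,1,1,1,1,1).

Boundary ∂_2: C_2 → C_1 maps a triangle to the signed sum of its edges. For instance
  ∂abi = bi − ai + ab,
  ∂adf = df − af + ad.
This gives a 27×18 integer matrix of rank 17; reducing to Smith normal form yields diagonal entries (1,1,1,1,1,1,1,1,1,1,1,1,1,1,1,1,2).

Computing H_k = (kernel of ∂_k) / (image of ∂_{k+1}):

  H_0: rank C_0 − rank ∂_1 = 12 − 10 = 2, and the invariant factors of ∂_1 are all 1, so H_0 ≅ Z^2.
  H_1: rank ker ∂_1 − rank ∂_2 = (27 − 10) − 17 = 0, and ∂_2 has invariant factor 2 > 1, so H_1 ≅ Z/2.
  H_2: rank ker ∂_2 − rank ∂_3 = (18 − 17) − 0 = 1, and there is no ∂_3, so H_2 ≅ Z.

As a check, the Euler characteristic is 12 − 27 + 18 = 3, which agrees with 2 − 0 + 1 = 3.
(K is a triangulation of the disjoint union of the real projective plane RP^2 and the 2-sphere S^2.)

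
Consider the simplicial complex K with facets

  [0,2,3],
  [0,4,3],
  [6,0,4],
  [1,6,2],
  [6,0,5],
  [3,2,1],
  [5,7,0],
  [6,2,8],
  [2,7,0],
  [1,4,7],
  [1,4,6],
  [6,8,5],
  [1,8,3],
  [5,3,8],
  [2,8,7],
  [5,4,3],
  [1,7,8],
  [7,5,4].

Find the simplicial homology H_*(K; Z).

H_0 = Z,  H_1 = Z × Z/2,  H_2 = 0.

We work with the vertex ordering 0 < 1 < 2 < 3 < 4 < 5 < 6 < 7 < 8. The simplices of K, each written with vertices in increasing order, are:

  0-simplices (9): [0], [1], [2], [3], [4], [5], [6], [7], [8]
  1-simplices (27): (27 of them)
  2-simplices (18): [0,2,3], [0,2,7], [0,3,4], [0,4,6], [0,5,6], [0,5,7], [1,2,3], [1,2,6], [1,3,8], [1,4,6], [1,4,7], [1,7,8], [2,6,8], [2,7,8], [3,4,5], [3,5,8], [4,5,7], [5,6,8]

Hence C_0 ≅ Z^9, C_1 ≅ Z^27, C_2 ≅ Z^18.

∂_1: C_1 → C_0 maps an edge to its endpoints' difference, ∂[p,q] = q − p. For instance
  ∂[5,7] = [7] − [5].
As a 9×27 matrix over Z this has rank 8, with invariant factors (1,1,1,1,1,1,1,1).

Boundary ∂_2: C_2 → C_1 sends each 2-simplex [p,q,r] to [q,r] − [p,r] + [p,q]. For instance
  ∂[2,6,8] = [6,8] − [2,8] + [2,6],
  ∂[1,2,3] = [2,3] − [1,3] + [1,2].
The 27×18 boundary matrix has rank 18 and Smith normal form diag(1,1,1,1,1,1,1,1,1,1,1,1,1,1,1,1,1,2).

Reading off H_k = ker ∂_k / im ∂_{k+1}:

  H_0: rank C_0 − rank ∂_1 = 9 − 8 = 1, and the invariant factors of ∂_1 are all 1, so H_0 ≅ Z.
  H_1: rank ker ∂_1 − rank ∂_2 = (27 − 8) − 18 = 1, and ∂_2 has invariant factor 2 > 1, so H_1 ≅ Z × Z/2.
  H_2: rank ker ∂_2 − rank ∂_3 = (18 − 18) − 0 = 0, and there is no ∂_3, so H_2 ≅ 0.

As a check, the Euler characteristic is 9 − 27 + 18 = 0, which agrees with 1 − 1 + 0 = 0.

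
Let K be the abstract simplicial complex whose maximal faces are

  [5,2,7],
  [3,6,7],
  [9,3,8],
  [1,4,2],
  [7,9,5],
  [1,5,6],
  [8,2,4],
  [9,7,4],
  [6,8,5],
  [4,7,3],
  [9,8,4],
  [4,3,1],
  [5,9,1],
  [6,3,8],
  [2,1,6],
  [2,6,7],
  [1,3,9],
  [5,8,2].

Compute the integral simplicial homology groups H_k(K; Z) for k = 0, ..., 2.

H_0 ≅ Z,  H_1 ≅ Z ⊕ Z_2,  H_2 = 0.

K has 9 vertices, 27 edges, 18 triangles.
rank ∂_0 = 0, rank ∂_1 = 8 ⇒ b_0 = 9 − 0 − 8 = 1; all invariant factors of ∂_1 are 1 so no torsion. So H_0 ≅ Z.
rank ∂_1 = 8, rank ∂_2 = 18 ⇒ b_1 = 27 − 8 − 18 = 1; ∂_2 has invariant factor(s) [2] giving torsion. So H_1 ≅ Z ⊕ Z_2.
rank ∂_2 = 18, rank ∂_3 = 0 ⇒ b_2 = 18 − 18 − 0 = 0. So H_2 ≅ 0.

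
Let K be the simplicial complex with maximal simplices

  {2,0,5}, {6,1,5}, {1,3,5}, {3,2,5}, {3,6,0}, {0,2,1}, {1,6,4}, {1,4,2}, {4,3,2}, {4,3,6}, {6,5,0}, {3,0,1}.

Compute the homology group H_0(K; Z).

H_0 = Z.

Fix the vertex order 0 < 1 < 2 < 3 < 4 < 5 < 6 and write every simplex with vertices in increasing order. Then dim K = 2 and the simplices of K are:

  0-simplices (7): [0], [1], [2], [3], [4], [5], [6]
  1-simplices (18): [0,1], [0,2], [0,3], [0,5], [0,6], [1,2], [1,3], [1,4], [1,5], [1,6], [2,3], [2,4], [2,5], [3,4], [3,5], [3,6], [4,6], [5,6]
  2-simplices (12): [0,1,2], [0,1,3], [0,2,5], [0,3,6], [0,5,6], [1,2,4], [1,3,5], [1,4,6], [1,5,6], [2,3,4], [2,3,5], [3,4,6]

giving chain groups C_0 ≅ Z^7, C_1 ≅ Z^18, C_2 ≅ Z^12.

∂_1: C_1 → C_0 maps an edge to its endpoints' difference, ∂[p,q] = q − p.
The resulting 7×18 matrix has rank 6, and its Smith normal form has invariant factors (1,1,1,1,1,1).

∂_2: C_2 → C_1 acts by ∂[p,q,r] = [q,r] − [p,r] + [p,q]. For instance
  ∂[0,1,3] = [1,3] − [0,3] + [0,1],
  ∂[0,2,5] = [2,5] − [0,5] + [0,2].
The resulting 18×12 matrix has rank 12, and its Smith normal form has invariant factors (1,1,1,1,1,1,1,1,1,1,1,2).

Reading off H_k = ker ∂_k / im ∂_{k+1}:

  H_0: rank C_0 − rank ∂_1 = 7 − 6 = 1, and the invariant factors of ∂_1 are all 1, so H_0 = Z.

(K is a triangulation of the real projective plane RP^2.)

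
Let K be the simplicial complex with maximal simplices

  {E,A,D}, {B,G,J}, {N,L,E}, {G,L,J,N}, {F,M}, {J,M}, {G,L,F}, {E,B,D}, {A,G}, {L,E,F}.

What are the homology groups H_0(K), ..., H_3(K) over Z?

Take the total order A < B < D < E < F < G < J < L < M < N on the vertex set. Then K (dimension 3) consists of the simplices:

  0-simplices (10): A, B, D, E, F, G, J, L, M, N
  1-simplices (21): AD, AE, AG, BD, BE, BG, BJ, DE, EF, EL, EN, FG, FL, FM, GJ, GL, GN, JL, JM, JN, LN
  2-simplices (10): ADE, BDE, BGJ, EFL, ELN, FGL, GJL, GJN, GLN, JLN
  3-simplices (1): GJLN

Hence C_0 ≅ Z^10, C_1 ≅ Z^21, C_2 ≅ Z^10, C_3 ≅ Z^1.

∂_1: C_1 → C_0 sends each edge [p,q] (with p < q) to q − p.
As a 10×21 matrix over Z this has rank 9, with invariant factors (1,1,1,1,1,1,1,1,1).

The boundary map ∂_2: C_2 → C_1 maps a triangle to the signed sum of its edges. For instance
  ∂ADE = DE − AE + AD,
  ∂ELN = LN − EN + EL.
This gives a 21×10 integer matrix of rank 9; reducing to Smith normal form yields diagonal entries (1,1,1,1,1,1,1,1,1).

∂_3: C_3 → C_2 sends each 3-simplex σ to the alternating sum Σ_i (−1)^i (σ with its i-th vertex removed). For instance
  ∂GJLN = JLN − GLN + GJN − GJL.
This gives a 10×1 integer matrix of rank 1; reducing to Smith normal form yields diagonal entries (1).

From H_k ≅ ker(∂_k) / im(∂_{k+1}) we obtain:

  H_0: rank C_0 − rank ∂_1 = 10 − 9 = 1, and the invariant factors of ∂_1 are all 1, so H_0 = Z.
  H_1: rank ker ∂_1 − rank ∂_2 = (21 − 9) − 9 = 3, and the invariant factors of ∂_2 are all 1, so H_1 = Z^3.
  H_2: rank ker ∂_2 − rank ∂_3 = (10 − 9) − 1 = 0, and the invariant factors of ∂_3 are all 1, so H_2 = 0.
  H_3: rank ker ∂_3 − rank ∂_4 = (1 − 1) − 0 = 0, and there is no ∂_4, so H_3 = 0.

As a check, the Euler characteristic is 10 − 21 + 10 − 1 = -2, which agrees with 1 − 3 + 0 − 0 = -2.

H_0 ≅ Z,  H_1 ≅ Z^3,  H_2 = 0,  H_3 = 0.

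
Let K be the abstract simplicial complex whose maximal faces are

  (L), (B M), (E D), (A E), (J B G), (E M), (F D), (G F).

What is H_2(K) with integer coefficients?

Take the total order A < B < D < E < F < G < J < L < M on the vertex set. Then K (dimension 2) consists of the simplices:

  0-simplices (9): A, B, D, E, F, G, J, L, M
  1-simplices (9): AE, BG, BJ, BM, DE, DF, EM, FG, GJ
  2-simplices (1): BGJ

giving chain groups C_0 ≅ Z^9, C_1 ≅ Z^9, C_2 ≅ Z^1.

The boundary map ∂_1: C_1 → C_0 sends each edge [p,q] (with p < q) to q − p. For instance
  ∂AE = E − A.
As a 9×9 matrix over Z this has rank 7, with invariant factors (1,1,1,1,1,1,1).

The boundary map ∂_2: C_2 → C_1 acts by ∂[p,q,r] = [q,r] − [p,r] + [p,q]. For instance
  ∂BGJ = GJ − BJ + BG.
This gives a 9×1 integer matrix of rank 1; reducing to Smith normal form yields diagonal entries (1).

Now H_k = ker ∂_k / im ∂_{k+1}, so:

  H_2: rank ker ∂_2 − rank ∂_3 = (1 − 1) − 0 = 0, and there is no ∂_3, so H_2 ≅ 0.

H_2 ≅ 0.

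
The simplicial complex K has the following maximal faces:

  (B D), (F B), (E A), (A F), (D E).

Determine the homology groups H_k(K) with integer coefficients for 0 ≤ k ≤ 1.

H_0 ≅ Z,  H_1 ≅ Z.

Take the total order A < B < D < E < F on the vertex set. Then K (dimension 1) consists of the simplices:

  0-simplices (5): A, B, D, E, F
  1-simplices (5): AE, AF, BD, BF, DE

so the chain groups are C_0 ≅ Z^5, C_1 ≅ Z^5.

∂_1: C_1 → C_0 maps an edge to its endpoints' difference, ∂[p,q] = q − p. For instance
  ∂AF = F − A.
This gives a 5×5 integer matrix of rank 4; reducing to Smith normal form yields diagonal entries (1,1,1,1).

Computing H_k = (kernel of ∂_k) / (image of ∂_{k+1}):

  H_0: rank C_0 − rank ∂_1 = 5 − 4 = 1, and the invariant factors of ∂_1 are all 1, so H_0 ≅ Z.
  H_1: rank ker ∂_1 − rank ∂_2 = (5 − 4) − 0 = 1, and there is no ∂_2, so H_1 ≅ Z.

As a check, the Euler characteristic is 5 − 5 = 0, which agrees with 1 − 1 = 0.
(K is a triangulation of the circle S^1.)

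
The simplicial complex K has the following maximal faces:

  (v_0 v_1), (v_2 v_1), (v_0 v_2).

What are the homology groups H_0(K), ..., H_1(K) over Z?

We work with the vertex ordering v_0 < v_1 < v_2. The simplices of K, each written with vertices in increasing order, are:

  0-simplices (3): [v_0], [v_1], [v_2]
  1-simplices (3): [v_0,v_1], [v_0,v_2], [v_1,v_2]

so the chain groups are C_0 ≅ Z^3, C_1 ≅ Z^3.

Boundary ∂_1: C_1 → C_0 sends each edge [p,q] (with p < q) to q − p.
This gives a 3×3 integer matrix of rank 2; reducing to Smith normal form yields diagonal entries (1,1).

Now H_k = ker ∂_k / im ∂_{k+1}, so:

  H_0: rank C_0 − rank ∂_1 = 3 − 2 = 1, and the invariant factors of ∂_1 are all 1, so H_0 ≅ Z.
  H_1: rank ker ∂_1 − rank ∂_2 = (3 − 2) − 0 = 1, and there is no ∂_2, so H_1 ≅ Z.

As a check, the Euler characteristic is 3 − 3 = 0, which agrees with 1 − 1 = 0.

H_0 = Z,  H_1 = Z.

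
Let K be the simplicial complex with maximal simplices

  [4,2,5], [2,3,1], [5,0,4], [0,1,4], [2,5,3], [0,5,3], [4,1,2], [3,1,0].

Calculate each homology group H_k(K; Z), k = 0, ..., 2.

H_0 ≅ Z,  H_1 = 0,  H_2 ≅ Z.

Take the total order 0 < 1 < 2 < 3 < 4 < 5 on the vertex set. Then K (dimension 2) consists of the simplices:

  0-simplices (6): [0], [1], [2], [3], [4], [5]
  1-simplices (12): [0,1], [0,3], [0,4], [0,5], [1,2], [1,3], [1,4], [2,3], [2,4], [2,5], [3,5], [4,5]
  2-simplices (8): [0,1,3], [0,1,4], [0,3,5], [0,4,5], [1,2,3], [1,2,4], [2,3,5], [2,4,5]

giving chain groups C_0 ≅ Z^6, C_1 ≅ Z^12, C_2 ≅ Z^8.

The boundary map ∂_1: C_1 → C_0 is given by ∂[p,q] = [q] − [p].
As a 6×12 matrix over Z this has rank 5, with invariant factors (1,1,1,1,1).

The boundary map ∂_2: C_2 → C_1 maps a triangle to the signed sum of its edges. For instance
  ∂[0,3,5] = [3,5] − [0,5] + [0,3],
  ∂[2,3,5] = [3,5] − [2,5] + [2,3].
As a 12×8 matrix over Z this has rank 7, with invariant factors (1,1,1,1,1,1,1).

From H_k ≅ ker(∂_k) / im(∂_{k+1}) we obtain:

  H_0: rank C_0 − rank ∂_1 = 6 − 5 = 1, and the invariant factors of ∂_1 are all 1, so H_0 = Z.
  H_1: rank ker ∂_1 − rank ∂_2 = (12 − 5) − 7 = 0, and the invariant factors of ∂_2 are all 1, so H_1 = 0.
  H_2: rank ker ∂_2 − rank ∂_3 = (8 − 7) − 0 = 1, and there is no ∂_3, so H_2 = Z.

As a check, the Euler characteristic is 6 − 12 + 8 = 2, which agrees with 1 − 0 + 1 = 2.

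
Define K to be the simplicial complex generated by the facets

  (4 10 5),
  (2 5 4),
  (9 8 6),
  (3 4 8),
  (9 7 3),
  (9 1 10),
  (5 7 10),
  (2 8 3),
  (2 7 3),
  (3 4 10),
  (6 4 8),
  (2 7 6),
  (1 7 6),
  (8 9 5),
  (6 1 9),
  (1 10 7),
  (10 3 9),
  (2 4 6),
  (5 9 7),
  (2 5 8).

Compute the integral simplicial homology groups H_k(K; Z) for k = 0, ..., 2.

H_0 = Z,  H_1 = Z ⊕ Z/2Z,  H_2 = 0.

Order the vertices as 1 < 2 < 3 < 4 < 5 < 6 < 7 < 8 < 9 < 10. Listing each simplex with vertices in this order, K has dimension 2 with simplices:

  0-simplices (10): [1], [2], [3], [4], [5], [6], [7], [8], [9], [10]
  1-simplices (30): (30 of them)
  2-simplices (20): (20 of them)

so the chain groups are C_0 ≅ Z^10, C_1 ≅ Z^30, C_2 ≅ Z^20.

Boundary ∂_1: C_1 → C_0 is given by ∂[p,q] = [q] − [p].
This gives a 10×30 integer matrix of rank 9; reducing to Smith normal form yields diagonal entries (1,1,1,1,1,1,1,1,1).

The boundary map ∂_2: C_2 → C_1 acts by ∂[p,q,r] = [q,r] − [p,r] + [p,q]. For instance
  ∂[1,6,7] = [6,7] − [1,7] + [1,6],
  ∂[3,4,8] = [4,8] − [3,8] + [3,4].
This gives a 30×20 integer matrix of rank 20; reducing to Smith normal form yields diagonal entries (1,1,1,1,1,1,1,1,1,1,1,1,1,1,1,1,1,1,1,2).

Reading off H_k = ker ∂_k / im ∂_{k+1}:

  H_0: rank C_0 − rank ∂_1 = 10 − 9 = 1, and the invariant factors of ∂_1 are all 1, so H_0 ≅ Z.
  H_1: rank ker ∂_1 − rank ∂_2 = (30 − 9) − 20 = 1, and ∂_2 has invariant factor 2 > 1, so H_1 ≅ Z ⊕ Z/2Z.
  H_2: rank ker ∂_2 − rank ∂_3 = (20 − 20) − 0 = 0, and there is no ∂_3, so H_2 ≅ 0.

As a check, the Euler characteristic is 10 − 30 + 20 = 0, which agrees with 1 − 1 + 0 = 0.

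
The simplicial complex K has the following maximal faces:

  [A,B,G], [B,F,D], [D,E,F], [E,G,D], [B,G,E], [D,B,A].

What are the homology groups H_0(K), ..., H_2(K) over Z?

H_0 ≅ Z,  H_1 ≅ Z,  H_2 = 0.

Order the vertices as A < B < D < E < F < G. Listing each simplex with vertices in this order, K has dimension 2 with simplices:

  0-simplices (6): A, B, D, E, F, G
  1-simplices (12): AB, AD, AG, BD, BE, BF, BG, DE, DF, DG, EF, EG
  2-simplices (6): ABD, ABG, BDF, BEG, DEF, DEG

so the chain groups are C_0 ≅ Z^6, C_1 ≅ Z^12, C_2 ≅ Z^6.

Boundary ∂_1: C_1 → C_0 sends each edge [p,q] (with p < q) to q − p.
The resulting 6×12 matrix has rank 5, and its Smith normal form has invariant factors (1,1,1,1,1).

The boundary map ∂_2: C_2 → C_1 maps a triangle to the signed sum of its edges. For instance
  ∂DEF = EF − DF + DE,
  ∂BDF = DF − BF + BD.
The resulting 12×6 matrix has rank 6, and its Smith normal form has invariant factors (1,1,1,1,1,1).

Reading off H_k = ker ∂_k / im ∂_{k+1}:

  H_0: rank C_0 − rank ∂_1 = 6 − 5 = 1, and the invariant factors of ∂_1 are all 1, so H_0 = Z.
  H_1: rank ker ∂_1 − rank ∂_2 = (12 − 5) − 6 = 1, and the invariant factors of ∂_2 are all 1, so H_1 = Z.
  H_2: rank ker ∂_2 − rank ∂_3 = (6 − 6) − 0 = 0, and there is no ∂_3, so H_2 = 0.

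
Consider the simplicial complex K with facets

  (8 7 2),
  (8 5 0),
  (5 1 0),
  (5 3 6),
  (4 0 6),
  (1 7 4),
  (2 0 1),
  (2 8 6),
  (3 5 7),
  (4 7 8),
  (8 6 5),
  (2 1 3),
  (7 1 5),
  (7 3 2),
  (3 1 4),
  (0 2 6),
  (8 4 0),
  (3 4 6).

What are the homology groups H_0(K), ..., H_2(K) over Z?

Take the total order 0 < 1 < 2 < 3 < 4 < 5 < 6 < 7 < 8 on the vertex set. Then K (dimension 2) consists of the simplices:

  0-simplices (9): [0], [1], [2], [3], [4], [5], [6], [7], [8]
  1-simplices (27): (27 of them)
  2-simplices (18): [0,1,2], [0,1,5], [0,2,6], [0,4,6], [0,4,8], [0,5,8], [1,2,3], [1,3,4], [1,4,7], [1,5,7], [2,3,7], [2,6,8], [2,7,8], [3,4,6], [3,5,6], [3,5,7], [4,7,8], [5,6,8]

Hence C_0 ≅ Z^9, C_1 ≅ Z^27, C_2 ≅ Z^18.

Boundary ∂_1: C_1 → C_0 is given by ∂[p,q] = [q] − [p]. For instance
  ∂[2,7] = [7] − [2].
The 9×27 boundary matrix has rank 8 and Smith normal form diag(1,1,1,1,1,1,1,1).

The boundary map ∂_2: C_2 → C_1 sends each 2-simplex [p,q,r] to [q,r] − [p,r] + [p,q]. For instance
  ∂[0,1,5] = [1,5] − [0,5] + [0,1],
  ∂[3,5,7] = [5,7] − [3,7] + [3,5].
The 27×18 boundary matrix has rank 18 and Smith normal form diag(1,1,1,1,1,1,1,1,1,1,1,1,1,1,1,1,1,2).

Computing H_k = (kernel of ∂_k) / (image of ∂_{k+1}):

  H_0: rank C_0 − rank ∂_1 = 9 − 8 = 1, and the invariant factors of ∂_1 are all 1, so H_0 ≅ Z.
  H_1: rank ker ∂_1 − rank ∂_2 = (27 − 8) − 18 = 1, and ∂_2 has invariant factor 2 > 1, so H_1 ≅ Z ⊕ Z/2.
  H_2: rank ker ∂_2 − rank ∂_3 = (18 − 18) − 0 = 0, and there is no ∂_3, so H_2 ≅ 0.

As a check, the Euler characteristic is 9 − 27 + 18 = 0, which agrees with 1 − 1 + 0 = 0.

H_0 ≅ Z,  H_1 ≅ Z ⊕ Z/2,  H_2 = 0.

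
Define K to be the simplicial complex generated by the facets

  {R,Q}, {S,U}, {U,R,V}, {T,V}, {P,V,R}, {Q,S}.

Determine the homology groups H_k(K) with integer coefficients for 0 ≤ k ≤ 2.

H_0 = Z,  H_1 = Z,  H_2 = 0.

Take the total order P < Q < R < S < T < U < V on the vertex set. Then K (dimension 2) consists of the simplices:

  0-simplices (7): P, Q, R, S, T, U, V
  1-simplices (9): PR, PV, QR, QS, RU, RV, SU, TV, UV
  2-simplices (2): PRV, RUV

Hence C_0 ≅ Z^7, C_1 ≅ Z^9, C_2 ≅ Z^2.

∂_1: C_1 → C_0 is given by ∂[p,q] = [q] − [p]. For instance
  ∂PR = R − P.
As a 7×9 matrix over Z this has rank 6, with invariant factors (1,1,1,1,1,1).

∂_2: C_2 → C_1 maps a triangle to the signed sum of its edges. For instance
  ∂RUV = UV − RV + RU,
  ∂PRV = RV − PV + PR.
As a 9×2 matrix over Z this has rank 2, with invariant factors (1,1).

Computing H_k = (kernel of ∂_k) / (image of ∂_{k+1}):

  H_0: rank C_0 − rank ∂_1 = 7 − 6 = 1, and the invariant factors of ∂_1 are all 1, so H_0 ≅ Z.
  H_1: rank ker ∂_1 − rank ∂_2 = (9 − 6) − 2 = 1, and the invariant factors of ∂_2 are all 1, so H_1 ≅ Z.
  H_2: rank ker ∂_2 − rank ∂_3 = (2 − 2) − 0 = 0, and there is no ∂_3, so H_2 ≅ 0.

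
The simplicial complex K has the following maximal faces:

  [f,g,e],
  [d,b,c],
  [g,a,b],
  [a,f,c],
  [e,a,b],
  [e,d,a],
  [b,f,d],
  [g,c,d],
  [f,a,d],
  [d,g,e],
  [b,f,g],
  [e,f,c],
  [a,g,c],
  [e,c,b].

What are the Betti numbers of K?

b_0 = 1, b_1 = 2, b_2 = 1.

Fix the vertex order a < b < c < d < e < f < g and write every simplex with vertices in increasing order. Then dim K = 2 and the simplices of K are:

  0-simplices (7): a, b, c, d, e, f, g
  1-simplices (21): ab, ac, ad, ae, af, ag, bc, bd, be, bf, bg, cd, ce, cf, cg, de, df, dg, ef, eg, fg
  2-simplices (14): abe, abg, acf, acg, ade, adf, bcd, bce, bdf, bfg, cdg, cef, deg, efg

so the chain groups are C_0 ≅ Z^7, C_1 ≅ Z^21, C_2 ≅ Z^14.

∂_1: C_1 → C_0 maps an edge to its endpoints' difference, ∂[p,q] = q − p.
The resulting 7×21 matrix has rank 6, and its Smith normal form has invariant factors (1,1,1,1,1,1).

The boundary map ∂_2: C_2 → C_1 sends each 2-simplex [p,q,r] to [q,r] − [p,r] + [p,q]. For instance
  ∂bfg = fg − bg + bf,
  ∂acg = cg − ag + ac.
The 21×14 boundary matrix has rank 13 and Smith normal form diag(1,1,1,1,1,1,1,1,1,1,1,1,1).

From H_k ≅ ker(∂_k) / im(∂_{k+1}) we obtain:

  H_0: rank C_0 − rank ∂_1 = 7 − 6 = 1, and the invariant factors of ∂_1 are all 1, so H_0 = Z.
  H_1: rank ker ∂_1 − rank ∂_2 = (21 − 6) − 13 = 2, and the invariant factors of ∂_2 are all 1, so H_1 = Z^2.
  H_2: rank ker ∂_2 − rank ∂_3 = (14 − 13) − 0 = 1, and there is no ∂_3, so H_2 = Z.

Hence the Betti numbers are b_0 = 1, b_1 = 2, b_2 = 1.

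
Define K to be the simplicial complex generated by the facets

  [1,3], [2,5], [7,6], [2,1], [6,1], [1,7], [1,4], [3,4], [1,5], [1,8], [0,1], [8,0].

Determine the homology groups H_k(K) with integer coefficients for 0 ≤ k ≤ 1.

H_0 ≅ Z,  H_1 ≅ Z^4.

Take the total order 0 < 1 < 2 < 3 < 4 < 5 < 6 < 7 < 8 on the vertex set. Then K (dimension 1) consists of the simplices:

  0-simplices (9): [0], [1], [2], [3], [4], [5], [6], [7], [8]
  1-simplices (12): [0,1], [0,8], [1,2], [1,3], [1,4], [1,5], [1,6], [1,7], [1,8], [2,5], [3,4], [6,7]

so the chain groups are C_0 ≅ Z^9, C_1 ≅ Z^12.

Boundary ∂_1: C_1 → C_0 is given by ∂[p,q] = [q] − [p].
The resulting 9×12 matrix has rank 8, and its Smith normal form has invariant factors (1,1,1,1,1,1,1,1).

Reading off H_k = ker ∂_k / im ∂_{k+1}:

  H_0: rank C_0 − rank ∂_1 = 9 − 8 = 1, and the invariant factors of ∂_1 are all 1, so H_0 = Z.
  H_1: rank ker ∂_1 − rank ∂_2 = (12 − 8) − 0 = 4, and there is no ∂_2, so H_1 = Z^4.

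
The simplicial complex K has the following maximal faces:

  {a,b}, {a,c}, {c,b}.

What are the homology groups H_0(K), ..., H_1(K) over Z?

H_0 ≅ Z,  H_1 ≅ Z.

Take the total order a < b < c on the vertex set. Then K (dimension 1) consists of the simplices:

  0-simplices (3): a, b, c
  1-simplices (3): ab, ac, bc

giving chain groups C_0 ≅ Z^3, C_1 ≅ Z^3.

Boundary ∂_1: C_1 → C_0 sends each edge [p,q] (with p < q) to q − p.
The 3×3 boundary matrix has rank 2 and Smith normal form diag(1,1).

From H_k ≅ ker(∂_k) / im(∂_{k+1}) we obtain:

  H_0: rank C_0 − rank ∂_1 = 3 − 2 = 1, and the invariant factors of ∂_1 are all 1, so H_0 ≅ Z.
  H_1: rank ker ∂_1 − rank ∂_2 = (3 − 2) − 0 = 1, and there is no ∂_2, so H_1 ≅ Z.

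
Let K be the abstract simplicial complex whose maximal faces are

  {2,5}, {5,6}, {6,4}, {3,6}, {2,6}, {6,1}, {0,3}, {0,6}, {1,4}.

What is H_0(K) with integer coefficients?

Take the total order 0 < 1 < 2 < 3 < 4 < 5 < 6 on the vertex set. Then K (dimension 1) consists of the simplices:

  0-simplices (7): [0], [1], [2], [3], [4], [5], [6]
  1-simplices (9): [0,3], [0,6], [1,4], [1,6], [2,5], [2,6], [3,6], [4,6], [5,6]

Hence C_0 ≅ Z^7, C_1 ≅ Z^9.

Boundary ∂_1: C_1 → C_0 maps an edge to its endpoints' difference, ∂[p,q] = q − p. For instance
  ∂[0,6] = [6] − [0].
The 7×9 boundary matrix has rank 6 and Smith normal form diag(1,1,1,1,1,1).

Now H_k = ker ∂_k / im ∂_{k+1}, so:

  H_0: rank C_0 − rank ∂_1 = 7 − 6 = 1, and the invariant factors of ∂_1 are all 1, so H_0 ≅ Z.

H_0 = Z.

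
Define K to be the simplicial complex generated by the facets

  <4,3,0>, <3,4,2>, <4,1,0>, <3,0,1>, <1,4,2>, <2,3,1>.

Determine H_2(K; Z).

We work with the vertex ordering 0 < 1 < 2 < 3 < 4. The simplices of K, each written with vertices in increasing order, are:

  0-simplices (5): [0], [1], [2], [3], [4]
  1-simplices (9): [0,1], [0,3], [0,4], [1,2], [1,3], [1,4], [2,3], [2,4], [3,4]
  2-simplices (6): [0,1,3], [0,1,4], [0,3,4], [1,2,3], [1,2,4], [2,3,4]

so the chain groups are C_0 ≅ Z^5, C_1 ≅ Z^9, C_2 ≅ Z^6.

∂_1: C_1 → C_0 sends each edge [p,q] (with p < q) to q − p. For instance
  ∂[2,3] = [3] − [2].
As a 5×9 matrix over Z this has rank 4, with invariant factors (1,1,1,1).

Boundary ∂_2: C_2 → C_1 acts by ∂[p,q,r] = [q,r] − [p,r] + [p,q]. For instance
  ∂[0,3,4] = [3,4] − [0,4] + [0,3],
  ∂[0,1,4] = [1,4] − [0,4] + [0,1].
As a 9×6 matrix over Z this has rank 5, with invariant factors (1,1,1,1,1).

Computing H_k = (kernel of ∂_k) / (image of ∂_{k+1}):

  H_2: rank ker ∂_2 − rank ∂_3 = (6 − 5) − 0 = 1, and there is no ∂_3, so H_2 ≅ Z.

H_2 = Z.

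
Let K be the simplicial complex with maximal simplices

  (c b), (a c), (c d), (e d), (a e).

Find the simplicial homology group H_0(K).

H_0 ≅ Z.

K has 5 vertices, 5 edges.
rank ∂_0 = 0, rank ∂_1 = 4 ⇒ b_0 = 5 − 0 − 4 = 1; all invariant factors of ∂_1 are 1 so no torsion. So H_0 ≅ Z.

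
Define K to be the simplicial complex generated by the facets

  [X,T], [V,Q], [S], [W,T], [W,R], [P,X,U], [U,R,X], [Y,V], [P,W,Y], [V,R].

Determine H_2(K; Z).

H_2 = 0.

K has 10 vertices, 14 edges, 3 triangles.
rank ∂_2 = 3, rank ∂_3 = 0 ⇒ b_2 = 3 − 3 − 0 = 0. So H_2 ≅ 0.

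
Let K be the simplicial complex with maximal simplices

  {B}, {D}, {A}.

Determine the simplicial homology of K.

Take the total order A < B < D on the vertex set. Then K (dimension 0) consists of the simplices:

  0-simplices (3): A, B, D

so the chain groups are C_0 ≅ Z^3.

From H_k ≅ ker(∂_k) / im(∂_{k+1}) we obtain:

  H_0: rank C_0 − rank ∂_1 = 3 − 0 = 3, and there is no ∂_1, so H_0 ≅ Z^3.

H_0 ≅ Z^3.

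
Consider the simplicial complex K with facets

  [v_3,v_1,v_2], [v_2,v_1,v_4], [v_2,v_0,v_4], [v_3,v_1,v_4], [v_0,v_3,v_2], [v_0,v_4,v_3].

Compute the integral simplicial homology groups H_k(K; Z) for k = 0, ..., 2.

K has 5 vertices, 9 edges, 6 triangles.
rank ∂_0 = 0, rank ∂_1 = 4 ⇒ b_0 = 5 − 0 − 4 = 1; all invariant factors of ∂_1 are 1 so no torsion. So H_0 = Z.
rank ∂_1 = 4, rank ∂_2 = 5 ⇒ b_1 = 9 − 4 − 5 = 0; all invariant factors of ∂_2 are 1 so no torsion. So H_1 = 0.
rank ∂_2 = 5, rank ∂_3 = 0 ⇒ b_2 = 6 − 5 − 0 = 1. So H_2 = Z.

H_0 = Z,  H_1 = 0,  H_2 = Z.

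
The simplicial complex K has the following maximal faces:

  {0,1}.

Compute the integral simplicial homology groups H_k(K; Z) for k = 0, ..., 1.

Take the total order 0 < 1 on the vertex set. Then K (dimension 1) consists of the simplices:

  0-simplices (2): [0], [1]
  1-simplices (1): [0,1]

giving chain groups C_0 ≅ Z^2, C_1 ≅ Z^1.

Boundary ∂_1: C_1 → C_0 sends each edge [p,q] (with p < q) to q − p.
The resulting 2×1 matrix has rank 1, and its Smith normal form has invariant factors (1).

Computing H_k = (kernel of ∂_k) / (image of ∂_{k+1}):

  H_0: rank C_0 − rank ∂_1 = 2 − 1 = 1, and the invariant factors of ∂_1 are all 1, so H_0 ≅ Z.
  H_1: rank ker ∂_1 − rank ∂_2 = (1 − 1) − 0 = 0, and there is no ∂_2, so H_1 ≅ 0.

H_0 = Z,  H_1 = 0.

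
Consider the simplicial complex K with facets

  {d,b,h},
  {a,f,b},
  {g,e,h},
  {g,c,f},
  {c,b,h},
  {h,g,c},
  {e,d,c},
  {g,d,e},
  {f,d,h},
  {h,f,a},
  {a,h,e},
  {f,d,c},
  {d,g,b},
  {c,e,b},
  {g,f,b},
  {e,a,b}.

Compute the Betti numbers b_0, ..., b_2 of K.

Fix the vertex order a < b < c < d < e < f < g < h and write every simplex with vertices in increasing order. Then dim K = 2 and the simplices of K are:

  0-simplices (8): a, b, c, d, e, f, g, h
  1-simplices (24): ab, ae, af, ah, bc, bd, be, bf, bg, bh, cd, ce, cf, cg, ch, de, df, dg, dh, eg, eh, fg, fh, gh
  2-simplices (16): abe, abf, aeh, afh, bce, bch, bdg, bdh, bfg, cde, cdf, cfg, cgh, deg, dfh, egh

so the chain groups are C_0 ≅ Z^8, C_1 ≅ Z^24, C_2 ≅ Z^16.

The boundary map ∂_1: C_1 → C_0 is given by ∂[p,q] = [q] − [p]. For instance
  ∂eh = h − e.
The resulting 8×24 matrix has rank 7, and its Smith normal form has invariant factors (1,1,1,1,1,1,1).

∂_2: C_2 → C_1 maps a triangle to the signed sum of its edges. For instance
  ∂bce = ce − be + bc,
  ∂deg = eg − dg + de.
The resulting 24×16 matrix has rank 15, and its Smith normal form has invariant factors (1,1,1,1,1,1,1,1,1,1,1,1,1,1,1).

Computing H_k = (kernel of ∂_k) / (image of ∂_{k+1}):

  H_0: rank C_0 − rank ∂_1 = 8 − 7 = 1, and the invariant factors of ∂_1 are all 1, so H_0 ≅ Z.
  H_1: rank ker ∂_1 − rank ∂_2 = (24 − 7) − 15 = 2, and the invariant factors of ∂_2 are all 1, so H_1 ≅ Z^2.
  H_2: rank ker ∂_2 − rank ∂_3 = (16 − 15) − 0 = 1, and there is no ∂_3, so H_2 ≅ Z.

Hence the Betti numbers are b_0 = 1, b_1 = 2, b_2 = 1.

b_0 = 1, b_1 = 2, b_2 = 1.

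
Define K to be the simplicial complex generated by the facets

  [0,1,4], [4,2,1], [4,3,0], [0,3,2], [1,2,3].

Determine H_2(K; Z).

H_2 ≅ 0.

K has 5 vertices, 10 edges, 5 triangles.
rank ∂_2 = 5, rank ∂_3 = 0 ⇒ b_2 = 5 − 5 − 0 = 0. So H_2 ≅ 0.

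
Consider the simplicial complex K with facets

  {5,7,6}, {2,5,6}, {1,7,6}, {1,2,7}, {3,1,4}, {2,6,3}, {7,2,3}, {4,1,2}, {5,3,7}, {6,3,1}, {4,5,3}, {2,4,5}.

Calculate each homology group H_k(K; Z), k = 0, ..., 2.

Take the total order 1 < 2 < 3 < 4 < 5 < 6 < 7 on the vertex set. Then K (dimension 2) consists of the simplices:

  0-simplices (7): [1], [2], [3], [4], [5], [6], [7]
  1-simplices (18): [1,2], [1,3], [1,4], [1,6], [1,7], [2,3], [2,4], [2,5], [2,6], [2,7], [3,4], [3,5], [3,6], [3,7], [4,5], [5,6], [5,7], [6,7]
  2-simplices (12): [1,2,4], [1,2,7], [1,3,4], [1,3,6], [1,6,7], [2,3,6], [2,3,7], [2,4,5], [2,5,6], [3,4,5], [3,5,7], [5,6,7]

Hence C_0 ≅ Z^7, C_1 ≅ Z^18, C_2 ≅ Z^12.

Boundary ∂_1: C_1 → C_0 is given by ∂[p,q] = [q] − [p]. For instance
  ∂[1,7] = [7] − [1].
This gives a 7×18 integer matrix of rank 6; reducing to Smith normal form yields diagonal entries (1,1,1,1,1,1).

∂_2: C_2 → C_1 acts by ∂[p,q,r] = [q,r] − [p,r] + [p,q]. For instance
  ∂[3,5,7] = [5,7] − [3,7] + [3,5],
  ∂[1,2,4] = [2,4] − [1,4] + [1,2].
The resulting 18×12 matrix has rank 12, and its Smith normal form has invariant factors (1,1,1,1,1,1,1,1,1,1,1,2).

From H_k ≅ ker(∂_k) / im(∂_{k+1}) we obtain:

  H_0: rank C_0 − rank ∂_1 = 7 − 6 = 1, and the invariant factors of ∂_1 are all 1, so H_0 = Z.
  H_1: rank ker ∂_1 − rank ∂_2 = (18 − 6) − 12 = 0, and ∂_2 has invariant factor 2 > 1, so H_1 = Z/2.
  H_2: rank ker ∂_2 − rank ∂_3 = (12 − 12) − 0 = 0, and there is no ∂_3, so H_2 = 0.

(K is a triangulation of the real projective plane RP^2.)

H_0 ≅ Z,  H_1 ≅ Z/2,  H_2 = 0.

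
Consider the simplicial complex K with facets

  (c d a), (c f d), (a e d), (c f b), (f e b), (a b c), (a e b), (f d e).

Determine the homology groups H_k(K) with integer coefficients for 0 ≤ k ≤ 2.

We work with the vertex ordering a < b < c < d < e < f. The simplices of K, each written with vertices in increasing order, are:

  0-simplices (6): a, b, c, d, e, f
  1-simplices (12): ab, ac, ad, ae, bc, be, bf, cd, cf, de, df, ef
  2-simplices (8): abc, abe, acd, ade, bcf, bef, cdf, def

so the chain groups are C_0 ≅ Z^6, C_1 ≅ Z^12, C_2 ≅ Z^8.

The boundary map ∂_1: C_1 → C_0 is given by ∂[p,q] = [q] − [p]. For instance
  ∂de = e − d.
As a 6×12 matrix over Z this has rank 5, with invariant factors (1,1,1,1,1).

Boundary ∂_2: C_2 → C_1 sends each 2-simplex [p,q,r] to [q,r] − [p,r] + [p,q]. For instance
  ∂abc = bc − ac + ab,
  ∂bef = ef − bf + be.
This gives a 12×8 integer matrix of rank 7; reducing to Smith normal form yields diagonal entries (1,1,1,1,1,1,1).

Computing H_k = (kernel of ∂_k) / (image of ∂_{k+1}):

  H_0: rank C_0 − rank ∂_1 = 6 − 5 = 1, and the invariant factors of ∂_1 are all 1, so H_0 = Z.
  H_1: rank ker ∂_1 − rank ∂_2 = (12 − 5) − 7 = 0, and the invariant factors of ∂_2 are all 1, so H_1 = 0.
  H_2: rank ker ∂_2 − rank ∂_3 = (8 − 7) − 0 = 1, and there is no ∂_3, so H_2 = Z.

H_0 = Z,  H_1 = 0,  H_2 = Z.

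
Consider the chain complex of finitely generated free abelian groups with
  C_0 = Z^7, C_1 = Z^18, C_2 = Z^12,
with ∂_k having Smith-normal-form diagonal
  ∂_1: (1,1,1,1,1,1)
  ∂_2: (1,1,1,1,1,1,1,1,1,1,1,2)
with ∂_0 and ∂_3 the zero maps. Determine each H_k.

H_0: b_0 = 7 − 0 − 6 = 1; torsion from ∂_1 factors > 1: none. So H_0 = Z.
H_1: b_1 = 18 − 6 − 12 = 0; torsion from ∂_2 factors > 1: [2]. So H_1 = Z/2.
H_2: b_2 = 12 − 12 − 0 = 0; torsion from ∂_3 factors > 1: none. So H_2 = 0.

H_0 = Z,  H_1 = Z/2,  H_2 = 0.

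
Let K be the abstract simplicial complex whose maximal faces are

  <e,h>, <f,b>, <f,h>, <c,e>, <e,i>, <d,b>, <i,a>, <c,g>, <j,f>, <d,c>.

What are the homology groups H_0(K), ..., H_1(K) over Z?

We work with the vertex ordering a < b < c < d < e < f < g < h < i < j. The simplices of K, each written with vertices in increasing order, are:

  0-simplices (10): a, b, c, d, e, f, g, h, i, j
  1-simplices (10): ai, bd, bf, cd, ce, cg, eh, ei, fh, fj

Hence C_0 ≅ Z^10, C_1 ≅ Z^10.

The boundary map ∂_1: C_1 → C_0 sends each edge [p,q] (with p < q) to q − p. For instance
  ∂bf = f − b.
This gives a 10×10 integer matrix of rank 9; reducing to Smith normal form yields diagonal entries (1,1,1,1,1,1,1,1,1).

Computing H_k = (kernel of ∂_k) / (image of ∂_{k+1}):

  H_0: rank C_0 − rank ∂_1 = 10 − 9 = 1, and the invariant factors of ∂_1 are all 1, so H_0 = Z.
  H_1: rank ker ∂_1 − rank ∂_2 = (10 − 9) − 0 = 1, and there is no ∂_2, so H_1 = Z.

As a check, the Euler characteristic is 10 − 10 = 0, which agrees with 1 − 1 = 0.

H_0 ≅ Z,  H_1 ≅ Z.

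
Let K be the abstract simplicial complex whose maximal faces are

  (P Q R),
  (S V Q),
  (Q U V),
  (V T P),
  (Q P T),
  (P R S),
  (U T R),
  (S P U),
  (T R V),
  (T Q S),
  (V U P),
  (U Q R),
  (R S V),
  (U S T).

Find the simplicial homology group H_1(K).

K has 7 vertices, 21 edges, 14 triangles.
rank ∂_1 = 6, rank ∂_2 = 13 ⇒ b_1 = 21 − 6 − 13 = 2; all invariant factors of ∂_2 are 1 so no torsion. So H_1 ≅ Z^2.

H_1 ≅ Z^2.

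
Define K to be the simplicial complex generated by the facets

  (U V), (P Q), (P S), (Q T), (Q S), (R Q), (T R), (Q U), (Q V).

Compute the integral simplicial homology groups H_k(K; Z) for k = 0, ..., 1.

H_0 = Z,  H_1 = Z^3.

Fix the vertex order P < Q < R < S < T < U < V and write every simplex with vertices in increasing order. Then dim K = 1 and the simplices of K are:

  0-simplices (7): P, Q, R, S, T, U, V
  1-simplices (9): PQ, PS, QR, QS, QT, QU, QV, RT, UV

Hence C_0 ≅ Z^7, C_1 ≅ Z^9.

Boundary ∂_1: C_1 → C_0 sends each edge [p,q] (with p < q) to q − p. For instance
  ∂PQ = Q − P.
The 7×9 boundary matrix has rank 6 and Smith normal form diag(1,1,1,1,1,1).

Computing H_k = (kernel of ∂_k) / (image of ∂_{k+1}):

  H_0: rank C_0 − rank ∂_1 = 7 − 6 = 1, and the invariant factors of ∂_1 are all 1, so H_0 ≅ Z.
  H_1: rank ker ∂_1 − rank ∂_2 = (9 − 6) − 0 = 3, and there is no ∂_2, so H_1 ≅ Z^3.

(K is a triangulation of a wedge of 3 circles.)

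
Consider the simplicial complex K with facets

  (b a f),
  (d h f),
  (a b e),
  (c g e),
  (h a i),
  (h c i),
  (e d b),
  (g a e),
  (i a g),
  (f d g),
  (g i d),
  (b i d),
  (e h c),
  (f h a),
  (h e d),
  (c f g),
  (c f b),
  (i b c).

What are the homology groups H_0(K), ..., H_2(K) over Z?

Order the vertices as a < b < c < d < e < f < g < h < i. Listing each simplex with vertices in this order, K has dimension 2 with simplices:

  0-simplices (9): a, b, c, d, e, f, g, h, i
  1-simplices (27): ab, ae, af, ag, ah, ai, bc, bd, be, bf, bi, ce, cf, cg, ch, ci, de, df, dg, dh, di, eg, eh, fg, fh, gi, hi
  2-simplices (18): abe, abf, aeg, afh, agi, ahi, bcf, bci, bde, bdi, ceg, ceh, cfg, chi, deh, dfg, dfh, dgi

giving chain groups C_0 ≅ Z^9, C_1 ≅ Z^27, C_2 ≅ Z^18.

Boundary ∂_1: C_1 → C_0 maps an edge to its endpoints' difference, ∂[p,q] = q − p.
The 9×27 boundary matrix has rank 8 and Smith normal form diag(1,1,1,1,1,1,1,1).

The boundary map ∂_2: C_2 → C_1 maps a triangle to the signed sum of its edges. For instance
  ∂deh = eh − dh + de,
  ∂aeg = eg − ag + ae.
As a 27×18 matrix over Z this has rank 17, with invariant factors (1,1,1,1,1,1,1,1,1,1,1,1,1,1,1,1,1).

Now H_k = ker ∂_k / im ∂_{k+1}, so:

  H_0: rank C_0 − rank ∂_1 = 9 − 8 = 1, and the invariant factors of ∂_1 are all 1, so H_0 = Z.
  H_1: rank ker ∂_1 − rank ∂_2 = (27 − 8) − 17 = 2, and the invariant factors of ∂_2 are all 1, so H_1 = Z^2.
  H_2: rank ker ∂_2 − rank ∂_3 = (18 − 17) − 0 = 1, and there is no ∂_3, so H_2 = Z.

H_0 = Z,  H_1 = Z^2,  H_2 = Z.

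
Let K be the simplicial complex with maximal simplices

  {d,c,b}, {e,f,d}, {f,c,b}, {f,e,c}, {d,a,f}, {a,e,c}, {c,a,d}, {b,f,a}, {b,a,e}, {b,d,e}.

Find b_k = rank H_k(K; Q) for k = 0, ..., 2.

Take the total order a < b < c < d < e < f on the vertex set. Then K (dimension 2) consists of the simplices:

  0-simplices (6): a, b, c, d, e, f
  1-simplices (15): ab, ac, ad, ae, af, bc, bd, be, bf, cd, ce, cf, de, df, ef
  2-simplices (10): abe, abf, acd, ace, adf, bcd, bcf, bde, cef, def

giving chain groups C_0 ≅ Z^6, C_1 ≅ Z^15, C_2 ≅ Z^10.

The boundary map ∂_1: C_1 → C_0 maps an edge to its endpoints' difference, ∂[p,q] = q − p. For instance
  ∂cf = f − c.
As a 6×15 matrix over Z this has rank 5, with invariant factors (1,1,1,1,1).

Boundary ∂_2: C_2 → C_1 maps a triangle to the signed sum of its edges. For instance
  ∂acd = cd − ad + ac,
  ∂cef = ef − cf + ce.
As a 15×10 matrix over Z this has rank 10, with invariant factors (1,1,1,1,1,1,1,1,1,2).

Computing H_k = (kernel of ∂_k) / (image of ∂_{k+1}):

  H_0: rank C_0 − rank ∂_1 = 6 − 5 = 1, and the invariant factors of ∂_1 are all 1, so H_0 = Z.
  H_1: rank ker ∂_1 − rank ∂_2 = (15 − 5) − 10 = 0, and ∂_2 has invariant factor 2 > 1, so H_1 = Z/2.
  H_2: rank ker ∂_2 − rank ∂_3 = (10 − 10) − 0 = 0, and there is no ∂_3, so H_2 = 0.

As a check, the Euler characteristic is 6 − 15 + 10 = 1, which agrees with 1 − 0 + 0 = 1.

Hence the Betti numbers are b_0 = 1, b_1 = 0, b_2 = 0.

b_0 = 1, b_1 = 0, b_2 = 0.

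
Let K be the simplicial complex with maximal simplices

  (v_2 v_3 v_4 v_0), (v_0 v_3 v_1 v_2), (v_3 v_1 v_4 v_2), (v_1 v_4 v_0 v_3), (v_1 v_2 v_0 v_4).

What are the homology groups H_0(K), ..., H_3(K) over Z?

Order the vertices as v_0 < v_1 < v_2 < v_3 < v_4. Listing each simplex with vertices in this order, K has dimension 3 with simplices:

  0-simplices (5): [v_0], [v_1], [v_2], [v_3], [v_4]
  1-simplices (10): [v_0,v_1], [v_0,v_2], [v_0,v_3], [v_0,v_4], [v_1,v_2], [v_1,v_3], [v_1,v_4], [v_2,v_3], [v_2,v_4], [v_3,v_4]
  2-simplices (10): [v_0,v_1,v_2], [v_0,v_1,v_3], [v_0,v_1,v_4], [v_0,v_2,v_3], [v_0,v_2,v_4], [v_0,v_3,v_4], [v_1,v_2,v_3], [v_1,v_2,v_4], [v_1,v_3,v_4], [v_2,v_3,v_4]
  3-simplices (5): [v_0,v_1,v_2,v_3], [v_0,v_1,v_2,v_4], [v_0,v_1,v_3,v_4], [v_0,v_2,v_3,v_4], [v_1,v_2,v_3,v_4]

Hence C_0 ≅ Z^5, C_1 ≅ Z^10, C_2 ≅ Z^10, C_3 ≅ Z^5.

∂_1: C_1 → C_0 maps an edge to its endpoints' difference, ∂[p,q] = q − p.
This gives a 5×10 integer matrix of rank 4; reducing to Smith normal form yields diagonal entries (1,1,1,1).

The boundary map ∂_2: C_2 → C_1 sends each 2-simplex [p,q,r] to [q,r] − [p,r] + [p,q]. For instance
  ∂[v_0,v_1,v_4] = [v_1,v_4] − [v_0,v_4] + [v_0,v_1],
  ∂[v_1,v_2,v_3] = [v_2,v_3] − [v_1,v_3] + [v_1,v_2].
As a 10×10 matrix over Z this has rank 6, with invariant factors (1,1,1,1,1,1).

Boundary ∂_3: C_3 → C_2 sends each 3-simplex σ to the alternating sum Σ_i (−1)^i (σ with its i-th vertex removed). For instance
  ∂[v_0,v_1,v_3,v_4] = [v_1,v_3,v_4] − [v_0,v_3,v_4] + [v_0,v_1,v_4] − [v_0,v_1,v_3],
  ∂[v_0,v_1,v_2,v_3] = [v_1,v_2,v_3] − [v_0,v_2,v_3] + [v_0,v_1,v_3] − [v_0,v_1,v_2].
The 10×5 boundary matrix has rank 4 and Smith normal form diag(1,1,1,1).

From H_k ≅ ker(∂_k) / im(∂_{k+1}) we obtain:

  H_0: rank C_0 − rank ∂_1 = 5 − 4 = 1, and the invariant factors of ∂_1 are all 1, so H_0 = Z.
  H_1: rank ker ∂_1 − rank ∂_2 = (10 − 4) − 6 = 0, and the invariant factors of ∂_2 are all 1, so H_1 = 0.
  H_2: rank ker ∂_2 − rank ∂_3 = (10 − 6) − 4 = 0, and the invariant factors of ∂_3 are all 1, so H_2 = 0.
  H_3: rank ker ∂_3 − rank ∂_4 = (5 − 4) − 0 = 1, and there is no ∂_4, so H_3 = Z.

As a check, the Euler characteristic is 5 − 10 + 10 − 5 = 0, which agrees with 1 − 0 + 0 − 1 = 0.

H_0 ≅ Z,  H_1 = 0,  H_2 = 0,  H_3 ≅ Z.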